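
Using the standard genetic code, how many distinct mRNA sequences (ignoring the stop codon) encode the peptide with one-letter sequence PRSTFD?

Pro: 4 codons.
Arg: 6 codons.
Ser: 6 codons.
Thr: 4 codons.
Phe: 2 codons.
Asp: 2 codons.
4 × 6 × 6 × 4 × 2 × 2 = 2304.

2304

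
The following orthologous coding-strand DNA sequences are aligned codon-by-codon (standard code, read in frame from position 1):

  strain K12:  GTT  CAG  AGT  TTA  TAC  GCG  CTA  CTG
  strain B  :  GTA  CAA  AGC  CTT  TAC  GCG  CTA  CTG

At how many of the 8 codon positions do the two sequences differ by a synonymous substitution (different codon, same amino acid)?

4

Codon 1: GTT Val / GTA Val — synonymous.
Codon 2: CAG Gln / CAA Gln — synonymous.
Codon 3: AGT Ser / AGC Ser — synonymous.
Codon 4: TTA Leu / CTT Leu — synonymous.
Codon 5: TAC Tyr / TAC Tyr — identical.
Codon 6: GCG Ala / GCG Ala — identical.
Codon 7: CTA Leu / CTA Leu — identical.
Codon 8: CTG Leu / CTG Leu — identical.
Synonymous differences: 4.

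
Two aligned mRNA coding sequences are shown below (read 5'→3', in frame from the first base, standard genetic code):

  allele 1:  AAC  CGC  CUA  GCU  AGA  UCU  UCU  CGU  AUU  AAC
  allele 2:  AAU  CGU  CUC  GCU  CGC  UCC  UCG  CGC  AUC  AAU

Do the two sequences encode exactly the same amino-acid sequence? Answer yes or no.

Codon 1: AAC Asn / AAU Asn — synonymous.
Codon 2: CGC Arg / CGU Arg — synonymous.
Codon 3: CUA Leu / CUC Leu — synonymous.
Codon 4: GCU Ala / GCU Ala — identical.
Codon 5: AGA Arg / CGC Arg — synonymous.
Codon 6: UCU Ser / UCC Ser — synonymous.
Codon 7: UCU Ser / UCG Ser — synonymous.
Codon 8: CGU Arg / CGC Arg — synonymous.
Codon 9: AUU Ile / AUC Ile — synonymous.
Codon 10: AAC Asn / AAU Asn — synonymous.
Nonsynonymous differences: 0 → same protein.

yes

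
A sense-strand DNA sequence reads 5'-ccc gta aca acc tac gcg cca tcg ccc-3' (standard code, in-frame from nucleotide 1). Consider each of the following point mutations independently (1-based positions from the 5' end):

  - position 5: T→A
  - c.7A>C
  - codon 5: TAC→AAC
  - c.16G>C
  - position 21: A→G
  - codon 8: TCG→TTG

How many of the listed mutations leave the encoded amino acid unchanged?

Codon 2: GTA (Val) → GAA (Glu) — missense.
Codon 3: ACA (Thr) → CCA (Pro) — missense.
Codon 5: TAC (Tyr) → AAC (Asn) — missense.
Codon 6: GCG (Ala) → CCG (Pro) — missense.
Codon 7: CCA (Pro) → CCG (Pro) — synonymous.
Codon 8: TCG (Ser) → TTG (Leu) — missense.
Synonymous: 1 of 6.

1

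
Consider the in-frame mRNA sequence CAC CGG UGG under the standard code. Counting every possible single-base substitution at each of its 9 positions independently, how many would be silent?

Codon 1 (CAC, His): 1 synonymous substitution.
Codon 2 (CGG, Arg): 4 synonymous substitutions.
Codon 3 (UGG, Trp): 0 synonymous substitutions.
Total: 1 + 4 + 0 = 5.

5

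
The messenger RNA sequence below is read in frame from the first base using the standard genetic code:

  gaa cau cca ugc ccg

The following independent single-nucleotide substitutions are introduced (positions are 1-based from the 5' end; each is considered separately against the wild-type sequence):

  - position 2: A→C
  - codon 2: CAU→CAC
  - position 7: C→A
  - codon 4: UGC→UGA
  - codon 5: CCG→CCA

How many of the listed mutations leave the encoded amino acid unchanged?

Codon 1: GAA (Glu) → GCA (Ala) — missense.
Codon 2: CAU (His) → CAC (His) — synonymous.
Codon 3: CCA (Pro) → ACA (Thr) — missense.
Codon 4: UGC (Cys) → UGA (Stop) — nonsense.
Codon 5: CCG (Pro) → CCA (Pro) — synonymous.
Synonymous: 2 of 5.

2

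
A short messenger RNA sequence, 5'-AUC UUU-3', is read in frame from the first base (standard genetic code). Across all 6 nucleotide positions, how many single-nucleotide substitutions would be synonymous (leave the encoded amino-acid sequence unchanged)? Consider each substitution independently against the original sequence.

Codon 1 (AUC, Ile): 2 synonymous substitutions.
Codon 2 (UUU, Phe): 1 synonymous substitution.
Total: 2 + 1 = 3.

3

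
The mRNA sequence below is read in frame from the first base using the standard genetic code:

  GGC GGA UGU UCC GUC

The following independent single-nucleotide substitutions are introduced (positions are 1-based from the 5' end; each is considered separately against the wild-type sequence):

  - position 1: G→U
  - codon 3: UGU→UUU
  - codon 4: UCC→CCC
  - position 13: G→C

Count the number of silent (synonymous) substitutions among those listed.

Codon 1: GGC (Gly) → UGC (Cys) — missense.
Codon 3: UGU (Cys) → UUU (Phe) — missense.
Codon 4: UCC (Ser) → CCC (Pro) — missense.
Codon 5: GUC (Val) → CUC (Leu) — missense.
Synonymous: 0 of 4.

0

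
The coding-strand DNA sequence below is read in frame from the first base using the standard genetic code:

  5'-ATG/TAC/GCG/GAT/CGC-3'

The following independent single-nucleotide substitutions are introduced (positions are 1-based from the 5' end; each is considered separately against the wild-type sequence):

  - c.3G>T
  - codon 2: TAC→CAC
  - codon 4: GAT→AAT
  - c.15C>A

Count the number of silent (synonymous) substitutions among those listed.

1

Codon 1: ATG (Met) → ATT (Ile) — missense.
Codon 2: TAC (Tyr) → CAC (His) — missense.
Codon 4: GAT (Asp) → AAT (Asn) — missense.
Codon 5: CGC (Arg) → CGA (Arg) — synonymous.
Synonymous: 1 of 4.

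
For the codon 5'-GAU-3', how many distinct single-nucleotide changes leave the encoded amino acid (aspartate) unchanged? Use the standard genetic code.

Position 1: none → 0 synonymous.
Position 2: none → 0 synonymous.
Position 3: GAC → 1 synonymous.
Total: 0 + 0 + 1 = 1.

1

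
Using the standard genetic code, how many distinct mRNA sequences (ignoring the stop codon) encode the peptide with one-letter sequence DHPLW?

96

Asp: 2 codons.
His: 2 codons.
Pro: 4 codons.
Leu: 6 codons.
Trp: 1 codon.
2 × 2 × 4 × 6 × 1 = 96.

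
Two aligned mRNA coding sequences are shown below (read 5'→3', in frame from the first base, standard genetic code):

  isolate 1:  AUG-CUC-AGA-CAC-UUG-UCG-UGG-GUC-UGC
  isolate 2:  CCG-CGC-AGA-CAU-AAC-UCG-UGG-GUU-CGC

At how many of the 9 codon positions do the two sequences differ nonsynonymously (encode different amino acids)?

4

Codon 1: AUG Met / CCG Pro — nonsynonymous.
Codon 2: CUC Leu / CGC Arg — nonsynonymous.
Codon 3: AGA Arg / AGA Arg — identical.
Codon 4: CAC His / CAU His — synonymous.
Codon 5: UUG Leu / AAC Asn — nonsynonymous.
Codon 6: UCG Ser / UCG Ser — identical.
Codon 7: UGG Trp / UGG Trp — identical.
Codon 8: GUC Val / GUU Val — synonymous.
Codon 9: UGC Cys / CGC Arg — nonsynonymous.
Nonsynonymous differences: 4.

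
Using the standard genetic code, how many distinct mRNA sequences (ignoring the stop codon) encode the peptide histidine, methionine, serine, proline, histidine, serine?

576

His: 2 codons.
Met: 1 codon.
Ser: 6 codons.
Pro: 4 codons.
His: 2 codons.
Ser: 6 codons.
2 × 1 × 6 × 4 × 2 × 6 = 576.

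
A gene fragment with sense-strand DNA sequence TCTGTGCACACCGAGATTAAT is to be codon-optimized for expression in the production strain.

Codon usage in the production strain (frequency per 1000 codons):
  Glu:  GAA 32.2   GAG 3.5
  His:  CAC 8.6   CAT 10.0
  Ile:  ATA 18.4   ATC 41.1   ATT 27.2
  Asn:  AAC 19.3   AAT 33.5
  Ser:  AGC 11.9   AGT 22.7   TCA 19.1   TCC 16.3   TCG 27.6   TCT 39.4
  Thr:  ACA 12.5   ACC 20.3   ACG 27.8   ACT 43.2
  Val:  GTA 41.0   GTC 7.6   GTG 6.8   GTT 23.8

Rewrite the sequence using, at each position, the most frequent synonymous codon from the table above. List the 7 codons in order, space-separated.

Codon 1 (Ser): best is TCT at 39.4.
Codon 2 (Val): best is GTA at 41.0.
Codon 3 (His): best is CAT at 10.0.
Codon 4 (Thr): best is ACT at 43.2.
Codon 5 (Glu): best is GAA at 32.2.
Codon 6 (Ile): best is ATC at 41.1.
Codon 7 (Asn): best is AAT at 33.5.

TCT GTA CAT ACT GAA ATC AAT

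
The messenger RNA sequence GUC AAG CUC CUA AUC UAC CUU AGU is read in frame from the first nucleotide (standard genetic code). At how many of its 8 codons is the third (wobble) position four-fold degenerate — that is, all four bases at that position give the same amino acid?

4

Codon 1 GUC (Val): third position 4-fold.
Codon 2 AAG (Lys): third position 2-fold.
Codon 3 CUC (Leu): third position 4-fold.
Codon 4 CUA (Leu): third position 4-fold.
Codon 5 AUC (Ile): third position 3-fold.
Codon 6 UAC (Tyr): third position 2-fold.
Codon 7 CUU (Leu): third position 4-fold.
Codon 8 AGU (Ser): third position 2-fold.
Four-fold degenerate third positions: 4.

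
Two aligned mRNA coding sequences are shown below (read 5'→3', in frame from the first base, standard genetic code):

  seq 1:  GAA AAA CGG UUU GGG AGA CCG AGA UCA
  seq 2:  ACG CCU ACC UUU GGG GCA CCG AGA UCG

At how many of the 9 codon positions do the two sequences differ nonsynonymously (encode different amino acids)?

4

Codon 1: GAA Glu / ACG Thr — nonsynonymous.
Codon 2: AAA Lys / CCU Pro — nonsynonymous.
Codon 3: CGG Arg / ACC Thr — nonsynonymous.
Codon 4: UUU Phe / UUU Phe — identical.
Codon 5: GGG Gly / GGG Gly — identical.
Codon 6: AGA Arg / GCA Ala — nonsynonymous.
Codon 7: CCG Pro / CCG Pro — identical.
Codon 8: AGA Arg / AGA Arg — identical.
Codon 9: UCA Ser / UCG Ser — synonymous.
Nonsynonymous differences: 4.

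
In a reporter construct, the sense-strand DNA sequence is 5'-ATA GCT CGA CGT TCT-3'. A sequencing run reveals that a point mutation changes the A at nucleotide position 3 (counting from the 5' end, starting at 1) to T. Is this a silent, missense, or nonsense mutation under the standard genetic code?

Position 3 falls in codon 1: ATA → Ile.
After the substitution the codon is ATT → Ile.
Both encode Ile, so the change is synonymous.

silent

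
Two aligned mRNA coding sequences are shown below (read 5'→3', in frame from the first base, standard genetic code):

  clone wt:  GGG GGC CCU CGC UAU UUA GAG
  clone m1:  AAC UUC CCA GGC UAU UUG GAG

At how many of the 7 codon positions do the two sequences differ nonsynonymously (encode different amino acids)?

Codon 1: GGG Gly / AAC Asn — nonsynonymous.
Codon 2: GGC Gly / UUC Phe — nonsynonymous.
Codon 3: CCU Pro / CCA Pro — synonymous.
Codon 4: CGC Arg / GGC Gly — nonsynonymous.
Codon 5: UAU Tyr / UAU Tyr — identical.
Codon 6: UUA Leu / UUG Leu — synonymous.
Codon 7: GAG Glu / GAG Glu — identical.
Nonsynonymous differences: 3.

3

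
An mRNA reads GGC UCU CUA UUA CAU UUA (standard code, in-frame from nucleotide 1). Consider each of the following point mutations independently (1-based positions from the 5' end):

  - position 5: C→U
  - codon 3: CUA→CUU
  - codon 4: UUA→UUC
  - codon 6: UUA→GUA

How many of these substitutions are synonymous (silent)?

Codon 2: UCU (Ser) → UUU (Phe) — missense.
Codon 3: CUA (Leu) → CUU (Leu) — synonymous.
Codon 4: UUA (Leu) → UUC (Phe) — missense.
Codon 6: UUA (Leu) → GUA (Val) — missense.
Synonymous: 1 of 4.

1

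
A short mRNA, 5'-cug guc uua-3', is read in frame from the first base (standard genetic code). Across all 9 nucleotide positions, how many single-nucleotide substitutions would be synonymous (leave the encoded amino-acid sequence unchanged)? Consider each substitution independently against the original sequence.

9

Codon 1 (CUG, Leu): 4 synonymous substitutions.
Codon 2 (GUC, Val): 3 synonymous substitutions.
Codon 3 (UUA, Leu): 2 synonymous substitutions.
Total: 4 + 3 + 2 = 9.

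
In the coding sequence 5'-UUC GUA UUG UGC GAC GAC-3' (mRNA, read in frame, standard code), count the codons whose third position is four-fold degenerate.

Codon 1 UUC (Phe): third position 2-fold.
Codon 2 GUA (Val): third position 4-fold.
Codon 3 UUG (Leu): third position 2-fold.
Codon 4 UGC (Cys): third position 2-fold.
Codon 5 GAC (Asp): third position 2-fold.
Codon 6 GAC (Asp): third position 2-fold.
Four-fold degenerate third positions: 1.

1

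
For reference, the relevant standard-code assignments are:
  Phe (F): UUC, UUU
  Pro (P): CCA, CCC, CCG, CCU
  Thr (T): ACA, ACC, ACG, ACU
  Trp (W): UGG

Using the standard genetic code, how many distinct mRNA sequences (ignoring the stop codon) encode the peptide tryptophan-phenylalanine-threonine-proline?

32

Trp: 1 codon.
Phe: 2 codons.
Thr: 4 codons.
Pro: 4 codons.
1 × 2 × 4 × 4 = 32.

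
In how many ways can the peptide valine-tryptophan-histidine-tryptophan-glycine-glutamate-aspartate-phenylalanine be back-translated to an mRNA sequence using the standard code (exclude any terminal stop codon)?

256

Val: 4 codons.
Trp: 1 codon.
His: 2 codons.
Trp: 1 codon.
Gly: 4 codons.
Glu: 2 codons.
Asp: 2 codons.
Phe: 2 codons.
4 × 1 × 2 × 1 × 4 × 2 × 2 × 2 = 256.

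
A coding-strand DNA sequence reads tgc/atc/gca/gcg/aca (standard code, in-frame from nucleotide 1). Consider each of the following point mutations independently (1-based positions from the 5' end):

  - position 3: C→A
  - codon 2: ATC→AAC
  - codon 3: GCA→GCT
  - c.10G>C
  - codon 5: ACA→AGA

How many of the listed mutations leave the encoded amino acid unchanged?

1

Codon 1: TGC (Cys) → TGA (Stop) — nonsense.
Codon 2: ATC (Ile) → AAC (Asn) — missense.
Codon 3: GCA (Ala) → GCT (Ala) — synonymous.
Codon 4: GCG (Ala) → CCG (Pro) — missense.
Codon 5: ACA (Thr) → AGA (Arg) — missense.
Synonymous: 1 of 5.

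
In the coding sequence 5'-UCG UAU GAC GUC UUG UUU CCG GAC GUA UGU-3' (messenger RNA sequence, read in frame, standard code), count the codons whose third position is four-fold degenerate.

Codon 1 UCG (Ser): third position 4-fold.
Codon 2 UAU (Tyr): third position 2-fold.
Codon 3 GAC (Asp): third position 2-fold.
Codon 4 GUC (Val): third position 4-fold.
Codon 5 UUG (Leu): third position 2-fold.
Codon 6 UUU (Phe): third position 2-fold.
Codon 7 CCG (Pro): third position 4-fold.
Codon 8 GAC (Asp): third position 2-fold.
Codon 9 GUA (Val): third position 4-fold.
Codon 10 UGU (Cys): third position 2-fold.
Four-fold degenerate third positions: 4.

4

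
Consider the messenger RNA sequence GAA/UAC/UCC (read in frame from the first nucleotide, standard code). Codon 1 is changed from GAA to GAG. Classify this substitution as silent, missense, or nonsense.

Position 3 falls in codon 1: GAA → Glu.
After the substitution the codon is GAG → Glu.
Both encode Glu, so the change is synonymous.

silent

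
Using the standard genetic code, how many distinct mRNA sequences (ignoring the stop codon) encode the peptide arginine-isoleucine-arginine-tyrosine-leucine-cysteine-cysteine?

Arg: 6 codons.
Ile: 3 codons.
Arg: 6 codons.
Tyr: 2 codons.
Leu: 6 codons.
Cys: 2 codons.
Cys: 2 codons.
6 × 3 × 6 × 2 × 6 × 2 × 2 = 5184.

5184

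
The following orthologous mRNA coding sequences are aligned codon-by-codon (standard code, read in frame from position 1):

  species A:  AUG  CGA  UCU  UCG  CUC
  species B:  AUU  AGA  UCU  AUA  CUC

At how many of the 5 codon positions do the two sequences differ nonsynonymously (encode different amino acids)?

Codon 1: AUG Met / AUU Ile — nonsynonymous.
Codon 2: CGA Arg / AGA Arg — synonymous.
Codon 3: UCU Ser / UCU Ser — identical.
Codon 4: UCG Ser / AUA Ile — nonsynonymous.
Codon 5: CUC Leu / CUC Leu — identical.
Nonsynonymous differences: 2.

2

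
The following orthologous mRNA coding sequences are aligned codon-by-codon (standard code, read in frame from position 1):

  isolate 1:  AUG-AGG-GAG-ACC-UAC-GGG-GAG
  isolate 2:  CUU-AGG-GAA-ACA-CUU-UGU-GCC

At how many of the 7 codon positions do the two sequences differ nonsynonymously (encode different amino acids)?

Codon 1: AUG Met / CUU Leu — nonsynonymous.
Codon 2: AGG Arg / AGG Arg — identical.
Codon 3: GAG Glu / GAA Glu — synonymous.
Codon 4: ACC Thr / ACA Thr — synonymous.
Codon 5: UAC Tyr / CUU Leu — nonsynonymous.
Codon 6: GGG Gly / UGU Cys — nonsynonymous.
Codon 7: GAG Glu / GCC Ala — nonsynonymous.
Nonsynonymous differences: 4.

4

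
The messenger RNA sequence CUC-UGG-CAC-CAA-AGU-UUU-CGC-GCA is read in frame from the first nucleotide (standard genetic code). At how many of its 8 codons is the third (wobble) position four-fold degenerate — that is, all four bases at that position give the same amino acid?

Codon 1 CUC (Leu): third position 4-fold.
Codon 2 UGG (Trp): third position 1-fold.
Codon 3 CAC (His): third position 2-fold.
Codon 4 CAA (Gln): third position 2-fold.
Codon 5 AGU (Ser): third position 2-fold.
Codon 6 UUU (Phe): third position 2-fold.
Codon 7 CGC (Arg): third position 4-fold.
Codon 8 GCA (Ala): third position 4-fold.
Four-fold degenerate third positions: 3.

3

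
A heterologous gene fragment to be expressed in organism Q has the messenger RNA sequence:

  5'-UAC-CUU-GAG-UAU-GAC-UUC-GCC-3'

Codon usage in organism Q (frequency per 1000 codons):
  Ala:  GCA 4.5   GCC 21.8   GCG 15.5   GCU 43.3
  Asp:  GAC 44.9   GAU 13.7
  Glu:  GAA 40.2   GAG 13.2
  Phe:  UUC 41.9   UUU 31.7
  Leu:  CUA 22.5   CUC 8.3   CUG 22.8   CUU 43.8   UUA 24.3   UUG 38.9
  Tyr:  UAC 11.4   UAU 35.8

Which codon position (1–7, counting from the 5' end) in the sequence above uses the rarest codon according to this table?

Codon 1 UAC (Tyr): 11.4 per 1000.
Codon 2 CUU (Leu): 43.8 per 1000.
Codon 3 GAG (Glu): 13.2 per 1000.
Codon 4 UAU (Tyr): 35.8 per 1000.
Codon 5 GAC (Asp): 44.9 per 1000.
Codon 6 UUC (Phe): 41.9 per 1000.
Codon 7 GCC (Ala): 21.8 per 1000.
Lowest frequency is 11.4 at codon 1.

1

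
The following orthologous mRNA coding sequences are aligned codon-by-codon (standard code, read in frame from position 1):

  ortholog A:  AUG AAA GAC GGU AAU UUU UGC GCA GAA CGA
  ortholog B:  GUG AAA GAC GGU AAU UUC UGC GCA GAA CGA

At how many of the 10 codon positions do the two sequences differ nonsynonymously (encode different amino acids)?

1

Codon 1: AUG Met / GUG Val — nonsynonymous.
Codon 2: AAA Lys / AAA Lys — identical.
Codon 3: GAC Asp / GAC Asp — identical.
Codon 4: GGU Gly / GGU Gly — identical.
Codon 5: AAU Asn / AAU Asn — identical.
Codon 6: UUU Phe / UUC Phe — synonymous.
Codon 7: UGC Cys / UGC Cys — identical.
Codon 8: GCA Ala / GCA Ala — identical.
Codon 9: GAA Glu / GAA Glu — identical.
Codon 10: CGA Arg / CGA Arg — identical.
Nonsynonymous differences: 1.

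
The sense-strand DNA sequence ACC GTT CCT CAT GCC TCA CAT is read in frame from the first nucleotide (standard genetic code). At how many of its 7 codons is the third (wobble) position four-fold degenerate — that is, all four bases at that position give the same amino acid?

5

Codon 1 ACC (Thr): third position 4-fold.
Codon 2 GTT (Val): third position 4-fold.
Codon 3 CCT (Pro): third position 4-fold.
Codon 4 CAT (His): third position 2-fold.
Codon 5 GCC (Ala): third position 4-fold.
Codon 6 TCA (Ser): third position 4-fold.
Codon 7 CAT (His): third position 2-fold.
Four-fold degenerate third positions: 5.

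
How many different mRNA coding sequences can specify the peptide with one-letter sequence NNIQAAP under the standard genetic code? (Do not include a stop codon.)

Asn: 2 codons.
Asn: 2 codons.
Ile: 3 codons.
Gln: 2 codons.
Ala: 4 codons.
Ala: 4 codons.
Pro: 4 codons.
2 × 2 × 3 × 2 × 4 × 4 × 4 = 1536.

1536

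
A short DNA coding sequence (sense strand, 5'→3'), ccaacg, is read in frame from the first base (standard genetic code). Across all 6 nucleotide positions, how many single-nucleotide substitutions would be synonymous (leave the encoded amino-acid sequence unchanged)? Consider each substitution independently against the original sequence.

Codon 1 (CCA, Pro): 3 synonymous substitutions.
Codon 2 (ACG, Thr): 3 synonymous substitutions.
Total: 3 + 3 = 6.

6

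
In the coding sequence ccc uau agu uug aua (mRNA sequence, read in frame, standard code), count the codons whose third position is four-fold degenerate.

1

Codon 1 CCC (Pro): third position 4-fold.
Codon 2 UAU (Tyr): third position 2-fold.
Codon 3 AGU (Ser): third position 2-fold.
Codon 4 UUG (Leu): third position 2-fold.
Codon 5 AUA (Ile): third position 3-fold.
Four-fold degenerate third positions: 1.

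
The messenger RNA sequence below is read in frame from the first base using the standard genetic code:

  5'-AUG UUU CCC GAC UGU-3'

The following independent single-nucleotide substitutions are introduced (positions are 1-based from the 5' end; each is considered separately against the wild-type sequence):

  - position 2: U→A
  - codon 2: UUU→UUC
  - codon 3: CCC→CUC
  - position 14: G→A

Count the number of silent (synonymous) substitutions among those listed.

Codon 1: AUG (Met) → AAG (Lys) — missense.
Codon 2: UUU (Phe) → UUC (Phe) — synonymous.
Codon 3: CCC (Pro) → CUC (Leu) — missense.
Codon 5: UGU (Cys) → UAU (Tyr) — missense.
Synonymous: 1 of 4.

1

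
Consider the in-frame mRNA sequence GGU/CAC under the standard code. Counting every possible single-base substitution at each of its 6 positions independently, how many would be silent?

4

Codon 1 (GGU, Gly): 3 synonymous substitutions.
Codon 2 (CAC, His): 1 synonymous substitution.
Total: 3 + 1 = 4.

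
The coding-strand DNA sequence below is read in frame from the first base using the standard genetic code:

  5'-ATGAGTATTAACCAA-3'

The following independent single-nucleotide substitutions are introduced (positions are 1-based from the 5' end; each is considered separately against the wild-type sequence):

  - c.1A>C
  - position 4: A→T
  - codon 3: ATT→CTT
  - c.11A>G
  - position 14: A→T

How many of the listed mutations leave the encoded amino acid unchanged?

0

Codon 1: ATG (Met) → CTG (Leu) — missense.
Codon 2: AGT (Ser) → TGT (Cys) — missense.
Codon 3: ATT (Ile) → CTT (Leu) — missense.
Codon 4: AAC (Asn) → AGC (Ser) — missense.
Codon 5: CAA (Gln) → CTA (Leu) — missense.
Synonymous: 0 of 5.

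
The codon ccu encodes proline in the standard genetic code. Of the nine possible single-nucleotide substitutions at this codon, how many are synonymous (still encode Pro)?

3

Position 1: none → 0 synonymous.
Position 2: none → 0 synonymous.
Position 3: CCC, CCA, CCG → 3 synonymous.
Total: 0 + 0 + 3 = 3.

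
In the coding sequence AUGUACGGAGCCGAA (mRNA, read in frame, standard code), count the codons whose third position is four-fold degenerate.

2

Codon 1 AUG (Met): third position 1-fold.
Codon 2 UAC (Tyr): third position 2-fold.
Codon 3 GGA (Gly): third position 4-fold.
Codon 4 GCC (Ala): third position 4-fold.
Codon 5 GAA (Glu): third position 2-fold.
Four-fold degenerate third positions: 2.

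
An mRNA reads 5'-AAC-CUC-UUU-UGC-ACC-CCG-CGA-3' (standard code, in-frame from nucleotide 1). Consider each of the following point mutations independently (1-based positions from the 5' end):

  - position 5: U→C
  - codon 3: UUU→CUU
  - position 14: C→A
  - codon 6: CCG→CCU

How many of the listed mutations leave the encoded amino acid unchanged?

1

Codon 2: CUC (Leu) → CCC (Pro) — missense.
Codon 3: UUU (Phe) → CUU (Leu) — missense.
Codon 5: ACC (Thr) → AAC (Asn) — missense.
Codon 6: CCG (Pro) → CCU (Pro) — synonymous.
Synonymous: 1 of 4.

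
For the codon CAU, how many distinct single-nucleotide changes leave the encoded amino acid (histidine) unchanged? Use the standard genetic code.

1

Position 1: none → 0 synonymous.
Position 2: none → 0 synonymous.
Position 3: CAC → 1 synonymous.
Total: 0 + 0 + 1 = 1.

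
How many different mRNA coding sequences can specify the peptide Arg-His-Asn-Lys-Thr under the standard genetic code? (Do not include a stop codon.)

192

Arg: 6 codons.
His: 2 codons.
Asn: 2 codons.
Lys: 2 codons.
Thr: 4 codons.
6 × 2 × 2 × 2 × 4 = 192.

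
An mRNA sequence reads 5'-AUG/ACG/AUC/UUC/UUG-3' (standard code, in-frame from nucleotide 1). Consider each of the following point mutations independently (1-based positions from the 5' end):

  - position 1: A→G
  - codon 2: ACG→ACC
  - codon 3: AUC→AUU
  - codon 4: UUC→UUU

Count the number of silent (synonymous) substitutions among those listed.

Codon 1: AUG (Met) → GUG (Val) — missense.
Codon 2: ACG (Thr) → ACC (Thr) — synonymous.
Codon 3: AUC (Ile) → AUU (Ile) — synonymous.
Codon 4: UUC (Phe) → UUU (Phe) — synonymous.
Synonymous: 3 of 4.

3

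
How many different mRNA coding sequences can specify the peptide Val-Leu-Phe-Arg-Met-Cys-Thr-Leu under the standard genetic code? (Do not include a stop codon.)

13824

Val: 4 codons.
Leu: 6 codons.
Phe: 2 codons.
Arg: 6 codons.
Met: 1 codon.
Cys: 2 codons.
Thr: 4 codons.
Leu: 6 codons.
4 × 6 × 2 × 6 × 1 × 2 × 4 × 6 = 13824.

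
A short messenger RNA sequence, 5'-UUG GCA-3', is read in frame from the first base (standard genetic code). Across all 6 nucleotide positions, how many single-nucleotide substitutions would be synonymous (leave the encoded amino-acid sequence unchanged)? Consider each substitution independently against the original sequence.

5

Codon 1 (UUG, Leu): 2 synonymous substitutions.
Codon 2 (GCA, Ala): 3 synonymous substitutions.
Total: 2 + 3 = 5.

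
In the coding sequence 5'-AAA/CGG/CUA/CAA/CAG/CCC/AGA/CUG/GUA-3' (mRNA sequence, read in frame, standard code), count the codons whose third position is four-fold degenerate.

Codon 1 AAA (Lys): third position 2-fold.
Codon 2 CGG (Arg): third position 4-fold.
Codon 3 CUA (Leu): third position 4-fold.
Codon 4 CAA (Gln): third position 2-fold.
Codon 5 CAG (Gln): third position 2-fold.
Codon 6 CCC (Pro): third position 4-fold.
Codon 7 AGA (Arg): third position 2-fold.
Codon 8 CUG (Leu): third position 4-fold.
Codon 9 GUA (Val): third position 4-fold.
Four-fold degenerate third positions: 5.

5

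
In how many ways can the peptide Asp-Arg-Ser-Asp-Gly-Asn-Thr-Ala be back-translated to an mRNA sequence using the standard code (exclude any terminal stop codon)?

Asp: 2 codons.
Arg: 6 codons.
Ser: 6 codons.
Asp: 2 codons.
Gly: 4 codons.
Asn: 2 codons.
Thr: 4 codons.
Ala: 4 codons.
2 × 6 × 6 × 2 × 4 × 2 × 4 × 4 = 18432.

18432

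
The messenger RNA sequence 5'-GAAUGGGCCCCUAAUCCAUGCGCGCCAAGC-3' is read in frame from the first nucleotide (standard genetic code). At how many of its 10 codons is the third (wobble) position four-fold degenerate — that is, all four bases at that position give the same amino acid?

5

Codon 1 GAA (Glu): third position 2-fold.
Codon 2 UGG (Trp): third position 1-fold.
Codon 3 GCC (Ala): third position 4-fold.
Codon 4 CCU (Pro): third position 4-fold.
Codon 5 AAU (Asn): third position 2-fold.
Codon 6 CCA (Pro): third position 4-fold.
Codon 7 UGC (Cys): third position 2-fold.
Codon 8 GCG (Ala): third position 4-fold.
Codon 9 CCA (Pro): third position 4-fold.
Codon 10 AGC (Ser): third position 2-fold.
Four-fold degenerate third positions: 5.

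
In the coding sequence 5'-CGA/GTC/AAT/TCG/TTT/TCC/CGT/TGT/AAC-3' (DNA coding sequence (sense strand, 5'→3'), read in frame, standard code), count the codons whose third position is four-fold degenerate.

Codon 1 CGA (Arg): third position 4-fold.
Codon 2 GTC (Val): third position 4-fold.
Codon 3 AAT (Asn): third position 2-fold.
Codon 4 TCG (Ser): third position 4-fold.
Codon 5 TTT (Phe): third position 2-fold.
Codon 6 TCC (Ser): third position 4-fold.
Codon 7 CGT (Arg): third position 4-fold.
Codon 8 TGT (Cys): third position 2-fold.
Codon 9 AAC (Asn): third position 2-fold.
Four-fold degenerate third positions: 5.

5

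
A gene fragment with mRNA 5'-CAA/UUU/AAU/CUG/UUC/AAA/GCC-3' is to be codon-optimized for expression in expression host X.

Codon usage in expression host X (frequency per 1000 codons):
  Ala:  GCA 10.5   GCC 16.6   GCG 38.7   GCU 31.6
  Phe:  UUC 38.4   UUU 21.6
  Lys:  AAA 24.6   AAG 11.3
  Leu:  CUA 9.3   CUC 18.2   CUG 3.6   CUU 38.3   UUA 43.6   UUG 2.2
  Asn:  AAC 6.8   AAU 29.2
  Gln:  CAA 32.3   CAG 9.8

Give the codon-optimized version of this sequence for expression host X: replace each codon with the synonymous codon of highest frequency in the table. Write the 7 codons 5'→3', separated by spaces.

Codon 1 (Gln): best is CAA at 32.3.
Codon 2 (Phe): best is UUC at 38.4.
Codon 3 (Asn): best is AAU at 29.2.
Codon 4 (Leu): best is UUA at 43.6.
Codon 5 (Phe): best is UUC at 38.4.
Codon 6 (Lys): best is AAA at 24.6.
Codon 7 (Ala): best is GCG at 38.7.

CAA UUC AAU UUA UUC AAA GCG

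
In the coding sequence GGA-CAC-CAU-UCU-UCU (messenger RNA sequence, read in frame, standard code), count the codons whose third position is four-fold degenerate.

Codon 1 GGA (Gly): third position 4-fold.
Codon 2 CAC (His): third position 2-fold.
Codon 3 CAU (His): third position 2-fold.
Codon 4 UCU (Ser): third position 4-fold.
Codon 5 UCU (Ser): third position 4-fold.
Four-fold degenerate third positions: 3.

3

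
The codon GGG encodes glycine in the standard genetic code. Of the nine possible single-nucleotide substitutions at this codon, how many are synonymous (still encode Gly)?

Position 1: none → 0 synonymous.
Position 2: none → 0 synonymous.
Position 3: GGU, GGC, GGA → 3 synonymous.
Total: 0 + 0 + 3 = 3.

3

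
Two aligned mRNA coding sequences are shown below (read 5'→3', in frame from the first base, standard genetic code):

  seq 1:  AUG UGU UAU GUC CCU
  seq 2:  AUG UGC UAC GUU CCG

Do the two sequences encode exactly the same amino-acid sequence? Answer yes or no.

Codon 1: AUG Met / AUG Met — identical.
Codon 2: UGU Cys / UGC Cys — synonymous.
Codon 3: UAU Tyr / UAC Tyr — synonymous.
Codon 4: GUC Val / GUU Val — synonymous.
Codon 5: CCU Pro / CCG Pro — synonymous.
Nonsynonymous differences: 0 → same protein.

yes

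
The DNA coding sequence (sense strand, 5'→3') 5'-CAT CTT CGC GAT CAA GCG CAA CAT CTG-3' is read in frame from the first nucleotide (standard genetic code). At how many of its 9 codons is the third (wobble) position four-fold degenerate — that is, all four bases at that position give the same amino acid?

Codon 1 CAT (His): third position 2-fold.
Codon 2 CTT (Leu): third position 4-fold.
Codon 3 CGC (Arg): third position 4-fold.
Codon 4 GAT (Asp): third position 2-fold.
Codon 5 CAA (Gln): third position 2-fold.
Codon 6 GCG (Ala): third position 4-fold.
Codon 7 CAA (Gln): third position 2-fold.
Codon 8 CAT (His): third position 2-fold.
Codon 9 CTG (Leu): third position 4-fold.
Four-fold degenerate third positions: 4.

4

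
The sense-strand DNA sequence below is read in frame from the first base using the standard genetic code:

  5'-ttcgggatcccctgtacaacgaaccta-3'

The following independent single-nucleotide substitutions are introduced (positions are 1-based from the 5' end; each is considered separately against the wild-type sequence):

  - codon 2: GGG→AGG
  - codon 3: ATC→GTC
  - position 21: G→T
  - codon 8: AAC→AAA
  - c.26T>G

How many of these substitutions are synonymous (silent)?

Codon 2: GGG (Gly) → AGG (Arg) — missense.
Codon 3: ATC (Ile) → GTC (Val) — missense.
Codon 7: ACG (Thr) → ACT (Thr) — synonymous.
Codon 8: AAC (Asn) → AAA (Lys) — missense.
Codon 9: CTA (Leu) → CGA (Arg) — missense.
Synonymous: 1 of 5.

1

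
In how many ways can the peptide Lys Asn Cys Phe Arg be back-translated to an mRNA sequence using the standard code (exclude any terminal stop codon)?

96

Lys: 2 codons.
Asn: 2 codons.
Cys: 2 codons.
Phe: 2 codons.
Arg: 6 codons.
2 × 2 × 2 × 2 × 6 = 96.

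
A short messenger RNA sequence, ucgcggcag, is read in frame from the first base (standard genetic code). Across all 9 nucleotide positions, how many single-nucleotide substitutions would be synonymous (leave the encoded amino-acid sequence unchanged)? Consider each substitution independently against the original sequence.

Codon 1 (UCG, Ser): 3 synonymous substitutions.
Codon 2 (CGG, Arg): 4 synonymous substitutions.
Codon 3 (CAG, Gln): 1 synonymous substitution.
Total: 3 + 4 + 1 = 8.

8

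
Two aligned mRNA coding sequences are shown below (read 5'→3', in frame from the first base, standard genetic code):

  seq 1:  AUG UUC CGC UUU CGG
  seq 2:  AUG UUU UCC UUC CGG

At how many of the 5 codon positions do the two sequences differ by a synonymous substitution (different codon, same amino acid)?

Codon 1: AUG Met / AUG Met — identical.
Codon 2: UUC Phe / UUU Phe — synonymous.
Codon 3: CGC Arg / UCC Ser — nonsynonymous.
Codon 4: UUU Phe / UUC Phe — synonymous.
Codon 5: CGG Arg / CGG Arg — identical.
Synonymous differences: 2.

2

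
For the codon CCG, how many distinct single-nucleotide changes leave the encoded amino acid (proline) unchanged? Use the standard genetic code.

Position 1: none → 0 synonymous.
Position 2: none → 0 synonymous.
Position 3: CCU, CCC, CCA → 3 synonymous.
Total: 0 + 0 + 3 = 3.

3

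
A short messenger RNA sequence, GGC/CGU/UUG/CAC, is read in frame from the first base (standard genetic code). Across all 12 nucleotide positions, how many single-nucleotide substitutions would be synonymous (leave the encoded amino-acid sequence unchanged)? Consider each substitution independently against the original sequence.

9

Codon 1 (GGC, Gly): 3 synonymous substitutions.
Codon 2 (CGU, Arg): 3 synonymous substitutions.
Codon 3 (UUG, Leu): 2 synonymous substitutions.
Codon 4 (CAC, His): 1 synonymous substitution.
Total: 3 + 3 + 2 + 1 = 9.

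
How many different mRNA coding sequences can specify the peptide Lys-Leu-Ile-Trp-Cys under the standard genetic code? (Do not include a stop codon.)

72

Lys: 2 codons.
Leu: 6 codons.
Ile: 3 codons.
Trp: 1 codon.
Cys: 2 codons.
2 × 6 × 3 × 1 × 2 = 72.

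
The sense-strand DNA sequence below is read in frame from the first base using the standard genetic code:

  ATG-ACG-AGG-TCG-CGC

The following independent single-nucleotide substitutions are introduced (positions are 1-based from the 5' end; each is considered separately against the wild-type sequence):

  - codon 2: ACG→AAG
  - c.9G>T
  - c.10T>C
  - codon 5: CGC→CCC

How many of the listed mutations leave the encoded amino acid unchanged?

Codon 2: ACG (Thr) → AAG (Lys) — missense.
Codon 3: AGG (Arg) → AGT (Ser) — missense.
Codon 4: TCG (Ser) → CCG (Pro) — missense.
Codon 5: CGC (Arg) → CCC (Pro) — missense.
Synonymous: 0 of 4.

0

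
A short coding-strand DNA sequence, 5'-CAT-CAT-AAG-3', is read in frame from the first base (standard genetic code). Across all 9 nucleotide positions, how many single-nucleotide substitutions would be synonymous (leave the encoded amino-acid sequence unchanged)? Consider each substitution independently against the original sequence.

Codon 1 (CAT, His): 1 synonymous substitution.
Codon 2 (CAT, His): 1 synonymous substitution.
Codon 3 (AAG, Lys): 1 synonymous substitution.
Total: 1 + 1 + 1 = 3.

3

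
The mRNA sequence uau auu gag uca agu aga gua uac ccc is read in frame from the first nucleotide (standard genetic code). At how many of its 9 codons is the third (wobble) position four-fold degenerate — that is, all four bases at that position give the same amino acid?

Codon 1 UAU (Tyr): third position 2-fold.
Codon 2 AUU (Ile): third position 3-fold.
Codon 3 GAG (Glu): third position 2-fold.
Codon 4 UCA (Ser): third position 4-fold.
Codon 5 AGU (Ser): third position 2-fold.
Codon 6 AGA (Arg): third position 2-fold.
Codon 7 GUA (Val): third position 4-fold.
Codon 8 UAC (Tyr): third position 2-fold.
Codon 9 CCC (Pro): third position 4-fold.
Four-fold degenerate third positions: 3.

3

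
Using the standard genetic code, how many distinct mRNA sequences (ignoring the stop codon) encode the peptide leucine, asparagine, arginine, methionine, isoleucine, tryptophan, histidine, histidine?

864

Leu: 6 codons.
Asn: 2 codons.
Arg: 6 codons.
Met: 1 codon.
Ile: 3 codons.
Trp: 1 codon.
His: 2 codons.
His: 2 codons.
6 × 2 × 6 × 1 × 3 × 1 × 2 × 2 = 864.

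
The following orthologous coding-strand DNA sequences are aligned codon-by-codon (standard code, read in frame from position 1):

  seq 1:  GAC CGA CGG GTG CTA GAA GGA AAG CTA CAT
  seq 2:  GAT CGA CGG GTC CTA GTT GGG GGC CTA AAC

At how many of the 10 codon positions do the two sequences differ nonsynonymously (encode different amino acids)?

3

Codon 1: GAC Asp / GAT Asp — synonymous.
Codon 2: CGA Arg / CGA Arg — identical.
Codon 3: CGG Arg / CGG Arg — identical.
Codon 4: GTG Val / GTC Val — synonymous.
Codon 5: CTA Leu / CTA Leu — identical.
Codon 6: GAA Glu / GTT Val — nonsynonymous.
Codon 7: GGA Gly / GGG Gly — synonymous.
Codon 8: AAG Lys / GGC Gly — nonsynonymous.
Codon 9: CTA Leu / CTA Leu — identical.
Codon 10: CAT His / AAC Asn — nonsynonymous.
Nonsynonymous differences: 3.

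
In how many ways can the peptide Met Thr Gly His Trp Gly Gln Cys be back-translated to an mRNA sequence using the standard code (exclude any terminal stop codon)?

Met: 1 codon.
Thr: 4 codons.
Gly: 4 codons.
His: 2 codons.
Trp: 1 codon.
Gly: 4 codons.
Gln: 2 codons.
Cys: 2 codons.
1 × 4 × 4 × 2 × 1 × 4 × 2 × 2 = 512.

512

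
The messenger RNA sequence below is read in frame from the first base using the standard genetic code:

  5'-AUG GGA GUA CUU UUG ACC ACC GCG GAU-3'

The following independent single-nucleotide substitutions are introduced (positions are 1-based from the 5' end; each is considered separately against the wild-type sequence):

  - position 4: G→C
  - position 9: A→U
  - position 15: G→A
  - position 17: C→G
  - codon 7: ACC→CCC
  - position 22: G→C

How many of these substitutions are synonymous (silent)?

Codon 2: GGA (Gly) → CGA (Arg) — missense.
Codon 3: GUA (Val) → GUU (Val) — synonymous.
Codon 5: UUG (Leu) → UUA (Leu) — synonymous.
Codon 6: ACC (Thr) → AGC (Ser) — missense.
Codon 7: ACC (Thr) → CCC (Pro) — missense.
Codon 8: GCG (Ala) → CCG (Pro) — missense.
Synonymous: 2 of 6.

2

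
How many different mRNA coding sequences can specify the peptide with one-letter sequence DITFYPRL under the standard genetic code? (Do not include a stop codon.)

13824

Asp: 2 codons.
Ile: 3 codons.
Thr: 4 codons.
Phe: 2 codons.
Tyr: 2 codons.
Pro: 4 codons.
Arg: 6 codons.
Leu: 6 codons.
2 × 3 × 4 × 2 × 2 × 4 × 6 × 6 = 13824.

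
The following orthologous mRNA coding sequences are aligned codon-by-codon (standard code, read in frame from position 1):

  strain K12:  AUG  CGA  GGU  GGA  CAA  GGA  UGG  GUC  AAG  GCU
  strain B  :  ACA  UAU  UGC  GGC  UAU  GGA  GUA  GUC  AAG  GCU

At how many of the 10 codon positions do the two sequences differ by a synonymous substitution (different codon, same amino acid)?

1

Codon 1: AUG Met / ACA Thr — nonsynonymous.
Codon 2: CGA Arg / UAU Tyr — nonsynonymous.
Codon 3: GGU Gly / UGC Cys — nonsynonymous.
Codon 4: GGA Gly / GGC Gly — synonymous.
Codon 5: CAA Gln / UAU Tyr — nonsynonymous.
Codon 6: GGA Gly / GGA Gly — identical.
Codon 7: UGG Trp / GUA Val — nonsynonymous.
Codon 8: GUC Val / GUC Val — identical.
Codon 9: AAG Lys / AAG Lys — identical.
Codon 10: GCU Ala / GCU Ala — identical.
Synonymous differences: 1.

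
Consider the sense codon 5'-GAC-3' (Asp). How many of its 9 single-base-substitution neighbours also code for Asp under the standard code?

Position 1: none → 0 synonymous.
Position 2: none → 0 synonymous.
Position 3: GAU → 1 synonymous.
Total: 0 + 0 + 1 = 1.

1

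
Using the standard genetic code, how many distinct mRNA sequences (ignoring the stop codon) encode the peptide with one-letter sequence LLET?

Leu: 6 codons.
Leu: 6 codons.
Glu: 2 codons.
Thr: 4 codons.
6 × 6 × 2 × 4 = 288.

288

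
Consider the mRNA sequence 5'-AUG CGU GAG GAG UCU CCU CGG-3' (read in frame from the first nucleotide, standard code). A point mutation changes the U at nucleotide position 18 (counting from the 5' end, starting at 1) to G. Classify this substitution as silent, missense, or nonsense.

silent

Position 18 falls in codon 6: CCU → Pro.
After the substitution the codon is CCG → Pro.
Both encode Pro, so the change is synonymous.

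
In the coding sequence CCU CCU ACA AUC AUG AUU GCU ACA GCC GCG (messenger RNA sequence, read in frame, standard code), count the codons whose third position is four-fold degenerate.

Codon 1 CCU (Pro): third position 4-fold.
Codon 2 CCU (Pro): third position 4-fold.
Codon 3 ACA (Thr): third position 4-fold.
Codon 4 AUC (Ile): third position 3-fold.
Codon 5 AUG (Met): third position 1-fold.
Codon 6 AUU (Ile): third position 3-fold.
Codon 7 GCU (Ala): third position 4-fold.
Codon 8 ACA (Thr): third position 4-fold.
Codon 9 GCC (Ala): third position 4-fold.
Codon 10 GCG (Ala): third position 4-fold.
Four-fold degenerate third positions: 7.

7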